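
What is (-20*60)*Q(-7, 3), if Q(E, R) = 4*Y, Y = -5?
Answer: 24000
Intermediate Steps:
Q(E, R) = -20 (Q(E, R) = 4*(-5) = -20)
(-20*60)*Q(-7, 3) = -20*60*(-20) = -1200*(-20) = 24000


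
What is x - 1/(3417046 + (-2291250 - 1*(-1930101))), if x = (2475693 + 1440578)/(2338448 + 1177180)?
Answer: 11967717284459/10743397058316 ≈ 1.1140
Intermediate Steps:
x = 3916271/3515628 ≈ 1.1140
x - 1/(3417046 + (-2291250 - 1*(-1930101))) = 3916271/3515628 - 1/(3417046 + (-2291250 - 1*(-1930101))) = 3916271/3515628 - 1/(3417046 + (-2291250 + 1930101)) = 3916271/3515628 - 1/(3417046 - 361149) = 3916271/3515628 - 1/3055897 = 11967717284459/10743397058316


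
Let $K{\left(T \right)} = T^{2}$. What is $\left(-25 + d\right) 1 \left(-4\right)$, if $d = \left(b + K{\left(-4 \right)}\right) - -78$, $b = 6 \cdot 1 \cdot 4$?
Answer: $-372$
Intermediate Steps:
$b = 24$ ($b = 6 \cdot 4 = 24$)
$d = 118$ ($d = \left(24 + \left(-4\right)^{2}\right) - -78 = \left(24 + 16\right) + 78 = 40 + 78 = 118$)
$\left(-25 + d\right) 1 \left(-4\right) = \left(-25 + 118\right) 1 \left(-4\right) = 93 \left(-4\right) = -372$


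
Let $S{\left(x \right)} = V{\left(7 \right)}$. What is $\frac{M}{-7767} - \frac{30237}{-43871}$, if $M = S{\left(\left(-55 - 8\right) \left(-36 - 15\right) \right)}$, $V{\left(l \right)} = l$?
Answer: $\frac{234543682}{340746057} \approx 0.68832$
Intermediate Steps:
$S{\left(x \right)} = 7$
$M = 7$
$\frac{M}{-7767} - \frac{30237}{-43871} = \frac{7}{-7767} - \frac{30237}{-43871} = 7 \left(- \frac{1}{7767}\right) - - \frac{30237}{43871} = - \frac{7}{7767} + \frac{30237}{43871} = \frac{234543682}{340746057}$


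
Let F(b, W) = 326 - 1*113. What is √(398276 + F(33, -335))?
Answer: √398489 ≈ 631.26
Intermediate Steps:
F(b, W) = 213 (F(b, W) = 326 - 113 = 213)
√(398276 + F(33, -335)) = √(398276 + 213) = √398489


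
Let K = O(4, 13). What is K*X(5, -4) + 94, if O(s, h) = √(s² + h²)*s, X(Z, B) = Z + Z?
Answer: 94 + 40*√185 ≈ 638.06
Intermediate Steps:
X(Z, B) = 2*Z
O(s, h) = s*√(h² + s²) (O(s, h) = √(h² + s²)*s = s*√(h² + s²))
K = 4*√185 (K = 4*√(13² + 4²) = 4*√(169 + 16) = 4*√185 ≈ 54.406)
K*X(5, -4) + 94 = (4*√185)*(2*5) + 94 = (4*√185)*10 + 94 = 40*√185 + 94 = 94 + 40*√185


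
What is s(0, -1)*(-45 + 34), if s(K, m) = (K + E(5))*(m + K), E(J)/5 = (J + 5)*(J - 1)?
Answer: 2200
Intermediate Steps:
E(J) = 5*(-1 + J)*(5 + J) (E(J) = 5*((J + 5)*(J - 1)) = 5*((5 + J)*(-1 + J)) = 5*((-1 + J)*(5 + J)) = 5*(-1 + J)*(5 + J))
s(K, m) = (200 + K)*(K + m) (s(K, m) = (K + (-25 + 5*5**2 + 20*5))*(m + K) = (K + (-25 + 5*25 + 100))*(K + m) = (K + (-25 + 125 + 100))*(K + m) = (K + 200)*(K + m) = (200 + K)*(K + m))
s(0, -1)*(-45 + 34) = (0**2 + 200*0 + 200*(-1) + 0*(-1))*(-45 + 34) = (0 + 0 - 200 + 0)*(-11) = -200*(-11) = 2200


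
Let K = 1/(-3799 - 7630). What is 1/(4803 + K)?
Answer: 11429/54893486 ≈ 0.00020820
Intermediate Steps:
K = -1/11429 (K = 1/(-11429) = -1/11429 ≈ -8.7497e-5)
1/(4803 + K) = 1/(4803 - 1/11429) = 1/(54893486/11429) = 11429/54893486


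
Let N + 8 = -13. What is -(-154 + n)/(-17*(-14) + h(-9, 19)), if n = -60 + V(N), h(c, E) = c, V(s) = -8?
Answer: 222/229 ≈ 0.96943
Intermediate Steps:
N = -21 (N = -8 - 13 = -21)
n = -68 (n = -60 - 8 = -68)
-(-154 + n)/(-17*(-14) + h(-9, 19)) = -(-154 - 68)/(-17*(-14) - 9) = -(-222)/(238 - 9) = -(-222)/229 = -1*(-222/229) = 222/229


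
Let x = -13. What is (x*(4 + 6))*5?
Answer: -650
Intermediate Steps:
(x*(4 + 6))*5 = -13*(4 + 6)*5 = -13*10*5 = -130*5 = -650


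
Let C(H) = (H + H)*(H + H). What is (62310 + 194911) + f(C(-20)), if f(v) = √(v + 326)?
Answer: 257221 + 3*√214 ≈ 2.5727e+5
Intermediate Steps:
C(H) = 4*H² (C(H) = (2*H)*(2*H) = 4*H²)
f(v) = √(326 + v)
(62310 + 194911) + f(C(-20)) = (62310 + 194911) + √(326 + 4*(-20)²) = 257221 + √(326 + 4*400) = 257221 + √(326 + 1600) = 257221 + √1926 = 257221 + 3*√214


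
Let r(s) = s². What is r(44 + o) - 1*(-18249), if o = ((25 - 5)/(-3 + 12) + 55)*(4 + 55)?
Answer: 948948130/81 ≈ 1.1715e+7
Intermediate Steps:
o = 30385/9 (o = (20/9 + 55)*59 = (515/9)*59 = 30385/9 ≈ 3376.1)
r(44 + o) - 1*(-18249) = (44 + 30385/9)² - 1*(-18249) = (30781/9)² + 18249 = 947469961/81 + 18249 = 948948130/81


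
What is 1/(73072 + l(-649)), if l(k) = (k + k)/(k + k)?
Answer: 1/73073 ≈ 1.3685e-5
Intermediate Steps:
l(k) = 1 (l(k) = (2*k)/((2*k)) = (2*k)*(1/(2*k)) = 1)
1/(73072 + l(-649)) = 1/(73072 + 1) = 1/73073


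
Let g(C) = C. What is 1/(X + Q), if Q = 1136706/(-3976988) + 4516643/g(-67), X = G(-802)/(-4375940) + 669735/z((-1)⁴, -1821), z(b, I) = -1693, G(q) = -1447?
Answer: -493511649349944580/33464264069433707031351 ≈ -1.4747e-5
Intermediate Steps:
X = -2930717726129/7408466420 (X = -1447/(-4375940) + 669735/(-1693) = -1447*(-1/4375940) + 669735*(-1/1693) = 1447/4375940 - 669735/1693 = -2930717726129/7408466420 ≈ -395.59)
Q = -8981355585293/133229098 (Q = 1136706/(-3976988) + 4516643/(-67) = 1136706*(-1/3976988) + 4516643*(-1/67) = -568353/1988494 - 4516643/67 = -8981355585293/133229098 ≈ -67413.)
1/(X + Q) = 1/(-2930717726129/7408466420 - 8981355585293/133229098) = 1/(-33464264069433707031351/493511649349944580) = -493511649349944580/33464264069433707031351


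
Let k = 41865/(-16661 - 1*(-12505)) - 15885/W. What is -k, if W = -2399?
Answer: 34416075/9970244 ≈ 3.4519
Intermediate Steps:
k = -34416075/9970244 (k = 41865/(-16661 - 1*(-12505)) - 15885/(-2399) = 41865/(-16661 + 12505) - 15885*(-1/2399) = 41865/(-4156) + 15885/2399 = 41865*(-1/4156) + 15885/2399 = -41865/4156 + 15885/2399 = -34416075/9970244 ≈ -3.4519)
-k = -1*(-34416075/9970244) = 34416075/9970244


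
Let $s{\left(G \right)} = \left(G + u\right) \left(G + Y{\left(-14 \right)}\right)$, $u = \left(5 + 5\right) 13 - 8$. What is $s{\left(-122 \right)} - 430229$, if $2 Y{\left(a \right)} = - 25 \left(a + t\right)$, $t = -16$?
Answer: $-430229$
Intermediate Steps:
$Y{\left(a \right)} = 200 - \frac{25 a}{2}$ ($Y{\left(a \right)} = \frac{\left(-25\right) \left(a - 16\right)}{2} = \frac{\left(-25\right) \left(-16 + a\right)}{2} = \frac{400 - 25 a}{2} = 200 - \frac{25 a}{2}$)
$u = 122$ ($u = 10 \cdot 13 - 8 = 130 - 8 = 122$)
$s{\left(G \right)} = \left(122 + G\right) \left(375 + G\right)$ ($s{\left(G \right)} = \left(G + 122\right) \left(G + \left(200 - -175\right)\right) = \left(122 + G\right) \left(G + \left(200 + 175\right)\right) = \left(122 + G\right) \left(G + 375\right) = \left(122 + G\right) \left(375 + G\right)$)
$s{\left(-122 \right)} - 430229 = \left(45750 + \left(-122\right)^{2} + 497 \left(-122\right)\right) - 430229 = \left(45750 + 14884 - 60634\right) - 430229 = 0 - 430229 = -430229$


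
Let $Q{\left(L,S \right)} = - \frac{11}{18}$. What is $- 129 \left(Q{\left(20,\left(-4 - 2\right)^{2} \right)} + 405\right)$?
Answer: $- \frac{312997}{6} \approx -52166.0$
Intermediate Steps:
$Q{\left(L,S \right)} = - \frac{11}{18}$ ($Q{\left(L,S \right)} = \left(-11\right) \frac{1}{18} = - \frac{11}{18}$)
$- 129 \left(Q{\left(20,\left(-4 - 2\right)^{2} \right)} + 405\right) = - 129 \left(- \frac{11}{18} + 405\right) = \left(-129\right) \frac{7279}{18} = - \frac{312997}{6}$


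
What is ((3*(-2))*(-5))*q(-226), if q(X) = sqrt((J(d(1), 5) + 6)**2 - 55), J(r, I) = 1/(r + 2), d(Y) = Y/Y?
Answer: 10*I*sqrt(134) ≈ 115.76*I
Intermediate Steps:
d(Y) = 1
J(r, I) = 1/(2 + r)
q(X) = I*sqrt(134)/3 (q(X) = sqrt((1/(2 + 1) + 6)**2 - 55) = sqrt((1/3 + 6)**2 - 55) = sqrt((19/3)**2 - 55) = sqrt(361/9 - 55) = sqrt(-134/9) = I*sqrt(134)/3)
((3*(-2))*(-5))*q(-226) = ((3*(-2))*(-5))*(I*sqrt(134)/3) = (-6*(-5))*(I*sqrt(134)/3) = 30*(I*sqrt(134)/3) = 10*I*sqrt(134)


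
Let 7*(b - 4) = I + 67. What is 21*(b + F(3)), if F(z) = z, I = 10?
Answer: 378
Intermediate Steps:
b = 15 (b = 4 + (10 + 67)/7 = 4 + (⅐)*77 = 4 + 11 = 15)
21*(b + F(3)) = 21*(15 + 3) = 21*18 = 378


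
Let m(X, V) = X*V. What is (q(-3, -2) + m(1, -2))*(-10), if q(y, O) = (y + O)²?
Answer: -230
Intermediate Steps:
m(X, V) = V*X
q(y, O) = (O + y)²
(q(-3, -2) + m(1, -2))*(-10) = ((-2 - 3)² - 2*1)*(-10) = ((-5)² - 2)*(-10) = (25 - 2)*(-10) = 23*(-10) = -230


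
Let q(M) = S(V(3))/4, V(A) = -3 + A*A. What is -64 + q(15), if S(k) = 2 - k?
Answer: -65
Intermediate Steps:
V(A) = -3 + A²
q(M) = -1 (q(M) = (2 - (-3 + 3²))/4 = (2 - (-3 + 9))*(¼) = (2 - 1*6)*(¼) = (2 - 6)*(¼) = -4*¼ = -1)
-64 + q(15) = -64 - 1 = -65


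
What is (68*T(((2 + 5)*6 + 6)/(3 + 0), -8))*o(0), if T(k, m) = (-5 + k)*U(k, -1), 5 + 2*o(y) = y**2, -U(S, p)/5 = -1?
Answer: -9350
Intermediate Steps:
U(S, p) = 5 (U(S, p) = -5*(-1) = 5)
o(y) = -5/2 + y**2/2
T(k, m) = -25 + 5*k (T(k, m) = (-5 + k)*5 = -25 + 5*k)
(68*T(((2 + 5)*6 + 6)/(3 + 0), -8))*o(0) = (68*(-25 + 5*(((2 + 5)*6 + 6)/(3 + 0))))*(-5/2 + (1/2)*0**2) = (68*(-25 + 5*((7*6 + 6)/3)))*(-5/2 + (1/2)*0) = (68*(-25 + 5*((42 + 6)*(1/3))))*(-5/2 + 0) = (68*(-25 + 5*(48*(1/3))))*(-5/2) = (68*(-25 + 5*16))*(-5/2) = (68*(-25 + 80))*(-5/2) = (68*55)*(-5/2) = 3740*(-5/2) = -9350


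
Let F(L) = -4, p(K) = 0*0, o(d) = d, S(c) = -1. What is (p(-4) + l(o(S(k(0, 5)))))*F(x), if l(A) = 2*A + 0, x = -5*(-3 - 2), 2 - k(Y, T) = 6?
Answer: 8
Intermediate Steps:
k(Y, T) = -4 (k(Y, T) = 2 - 1*6 = 2 - 6 = -4)
p(K) = 0
x = 25 (x = -5*(-5) = 25)
l(A) = 2*A
(p(-4) + l(o(S(k(0, 5)))))*F(x) = (0 + 2*(-1))*(-4) = (0 - 2)*(-4) = -2*(-4) = 8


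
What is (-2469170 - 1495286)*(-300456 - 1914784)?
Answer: 8782221509440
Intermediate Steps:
(-2469170 - 1495286)*(-300456 - 1914784) = -3964456*(-2215240) = 8782221509440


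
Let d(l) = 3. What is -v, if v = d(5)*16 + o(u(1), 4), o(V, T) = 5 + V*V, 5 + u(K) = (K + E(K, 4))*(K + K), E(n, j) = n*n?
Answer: -54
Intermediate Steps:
E(n, j) = n**2
u(K) = -5 + 2*K*(K + K**2) (u(K) = -5 + (K + K**2)*(K + K) = -5 + (K + K**2)*(2*K) = -5 + 2*K*(K + K**2))
o(V, T) = 5 + V**2
v = 54 (v = 3*16 + (5 + (-5 + 2*1**2 + 2*1**3)**2) = 48 + (5 + (-5 + 2*1 + 2*1)**2) = 48 + (5 + (-5 + 2 + 2)**2) = 48 + (5 + (-1)**2) = 48 + (5 + 1) = 48 + 6 = 54)
-v = -1*54 = -54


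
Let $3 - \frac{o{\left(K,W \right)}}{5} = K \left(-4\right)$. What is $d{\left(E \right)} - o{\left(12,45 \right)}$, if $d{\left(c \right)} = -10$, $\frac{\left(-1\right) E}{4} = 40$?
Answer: $-265$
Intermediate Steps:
$E = -160$ ($E = \left(-4\right) 40 = -160$)
$o{\left(K,W \right)} = 15 + 20 K$ ($o{\left(K,W \right)} = 15 - 5 K \left(-4\right) = 15 - 5 \left(- 4 K\right) = 15 + 20 K$)
$d{\left(E \right)} - o{\left(12,45 \right)} = -10 - \left(15 + 20 \cdot 12\right) = -10 - \left(15 + 240\right) = -10 - 255 = -265$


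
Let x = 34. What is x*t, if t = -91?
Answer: -3094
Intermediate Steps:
x*t = 34*(-91) = -3094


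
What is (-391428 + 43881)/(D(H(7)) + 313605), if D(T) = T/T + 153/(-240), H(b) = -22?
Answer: -27803760/25088429 ≈ -1.1082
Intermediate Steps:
D(T) = 29/80 (D(T) = 1 + 153*(-1/240) = 1 - 51/80 = 29/80)
(-391428 + 43881)/(D(H(7)) + 313605) = (-391428 + 43881)/(29/80 + 313605) = -347547/25088429/80 = -347547*80/25088429 = -27803760/25088429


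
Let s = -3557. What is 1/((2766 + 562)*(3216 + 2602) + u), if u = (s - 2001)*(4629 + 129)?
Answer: -1/7082660 ≈ -1.4119e-7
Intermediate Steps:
u = -26444964 (u = (-3557 - 2001)*(4629 + 129) = -5558*4758 = -26444964)
1/((2766 + 562)*(3216 + 2602) + u) = 1/((2766 + 562)*(3216 + 2602) - 26444964) = 1/(3328*5818 - 26444964) = 1/(19362304 - 26444964) = 1/(-7082660) = -1/7082660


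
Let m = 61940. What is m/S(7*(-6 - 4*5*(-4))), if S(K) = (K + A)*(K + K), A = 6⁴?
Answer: 15485/469826 ≈ 0.032959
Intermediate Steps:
A = 1296
S(K) = 2*K*(1296 + K) (S(K) = (K + 1296)*(K + K) = (1296 + K)*(2*K) = 2*K*(1296 + K))
m/S(7*(-6 - 4*5*(-4))) = 61940/((2*(7*(-6 - 4*5*(-4)))*(1296 + 7*(-6 - 4*5*(-4))))) = 61940/((2*(7*(-6 - 20*(-4)))*(1296 + 7*(-6 - 20*(-4))))) = 61940/((2*(7*(-6 + 80))*(1296 + 7*(-6 + 80)))) = 61940/((2*(7*74)*(1296 + 7*74))) = 61940/((2*518*(1296 + 518))) = 61940/((2*518*1814)) = 61940/1879304 = 61940*(1/1879304) = 15485/469826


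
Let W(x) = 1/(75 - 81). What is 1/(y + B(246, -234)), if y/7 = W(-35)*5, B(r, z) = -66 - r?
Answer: -6/1907 ≈ -0.0031463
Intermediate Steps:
W(x) = -⅙ (W(x) = 1/(-6) = -⅙)
y = -35/6 (y = 7*(-⅙*5) = 7*(-⅚) = -35/6 ≈ -5.8333)
1/(y + B(246, -234)) = 1/(-35/6 + (-66 - 1*246)) = 1/(-35/6 + (-66 - 246)) = 1/(-35/6 - 312) = 1/(-1907/6) = -6/1907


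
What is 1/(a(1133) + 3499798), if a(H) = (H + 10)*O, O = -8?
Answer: 1/3490654 ≈ 2.8648e-7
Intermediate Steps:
a(H) = -80 - 8*H (a(H) = (H + 10)*(-8) = (10 + H)*(-8) = -80 - 8*H)
1/(a(1133) + 3499798) = 1/((-80 - 8*1133) + 3499798) = 1/((-80 - 9064) + 3499798) = 1/(-9144 + 3499798) = 1/3490654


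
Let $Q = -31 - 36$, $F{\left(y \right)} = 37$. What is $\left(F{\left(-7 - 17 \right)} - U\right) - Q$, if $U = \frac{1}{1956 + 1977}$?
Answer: $\frac{409031}{3933} \approx 104.0$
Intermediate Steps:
$Q = -67$ ($Q = -31 - 36 = -67$)
$U = \frac{1}{3933} \approx 0.00025426$
$\left(F{\left(-7 - 17 \right)} - U\right) - Q = \left(37 - \frac{1}{3933}\right) - -67 = \left(37 - \frac{1}{3933}\right) + 67 = \frac{145520}{3933} + 67 = \frac{409031}{3933}$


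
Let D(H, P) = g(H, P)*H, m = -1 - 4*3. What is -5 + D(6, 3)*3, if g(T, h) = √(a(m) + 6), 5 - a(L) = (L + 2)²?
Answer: -5 + 18*I*√110 ≈ -5.0 + 188.79*I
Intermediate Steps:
m = -13 (m = -1 - 12 = -13)
a(L) = 5 - (2 + L)² (a(L) = 5 - (L + 2)² = 5 - (2 + L)²)
g(T, h) = I*√110 (g(T, h) = √((5 - (2 - 13)²) + 6) = √((5 - 1*(-11)²) + 6) = √((5 - 1*121) + 6) = √((5 - 121) + 6) = √(-116 + 6) = √(-110) = I*√110)
D(H, P) = I*H*√110 (D(H, P) = (I*√110)*H = I*H*√110)
-5 + D(6, 3)*3 = -5 + (I*6*√110)*3 = -5 + (6*I*√110)*3 = -5 + 18*I*√110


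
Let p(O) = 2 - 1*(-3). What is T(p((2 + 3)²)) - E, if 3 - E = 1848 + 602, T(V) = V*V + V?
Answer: 2477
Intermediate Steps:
p(O) = 5 (p(O) = 2 + 3 = 5)
T(V) = V + V² (T(V) = V² + V = V + V²)
E = -2447 (E = 3 - (1848 + 602) = 3 - 1*2450 = 3 - 2450 = -2447)
T(p((2 + 3)²)) - E = 5*(1 + 5) - 1*(-2447) = 5*6 + 2447 = 30 + 2447 = 2477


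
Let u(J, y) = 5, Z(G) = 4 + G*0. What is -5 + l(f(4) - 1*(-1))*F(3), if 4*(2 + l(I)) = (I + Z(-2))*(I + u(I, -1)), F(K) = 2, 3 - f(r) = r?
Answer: 1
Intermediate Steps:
f(r) = 3 - r
Z(G) = 4 (Z(G) = 4 + 0 = 4)
l(I) = -2 + (4 + I)*(5 + I)/4 (l(I) = -2 + ((I + 4)*(I + 5))/4 = -2 + ((4 + I)*(5 + I))/4 = -2 + (4 + I)*(5 + I)/4)
-5 + l(f(4) - 1*(-1))*F(3) = -5 + (3 + ((3 - 1*4) - 1*(-1))**2/4 + 9*((3 - 1*4) - 1*(-1))/4)*2 = -5 + (3 + ((3 - 4) + 1)**2/4 + 9*((3 - 4) + 1)/4)*2 = -5 + (3 + (-1 + 1)**2/4 + 9*(-1 + 1)/4)*2 = -5 + (3 + (1/4)*0**2 + (9/4)*0)*2 = -5 + (3 + (1/4)*0 + 0)*2 = -5 + (3 + 0 + 0)*2 = -5 + 3*2 = -5 + 6 = 1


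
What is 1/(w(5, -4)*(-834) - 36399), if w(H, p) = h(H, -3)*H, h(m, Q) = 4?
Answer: -1/53079 ≈ -1.8840e-5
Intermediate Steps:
w(H, p) = 4*H
1/(w(5, -4)*(-834) - 36399) = 1/((4*5)*(-834) - 36399) = 1/(20*(-834) - 36399) = 1/(-16680 - 36399) = 1/(-53079) = -1/53079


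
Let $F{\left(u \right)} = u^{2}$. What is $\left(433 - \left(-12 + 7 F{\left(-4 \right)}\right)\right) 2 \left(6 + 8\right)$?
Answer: $9324$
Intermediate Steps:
$\left(433 - \left(-12 + 7 F{\left(-4 \right)}\right)\right) 2 \left(6 + 8\right) = \left(433 + \left(- 7 \left(-4\right)^{2} + 12\right)\right) 2 \left(6 + 8\right) = \left(433 + \left(\left(-7\right) 16 + 12\right)\right) 2 \cdot 14 = \left(433 + \left(-112 + 12\right)\right) 28 = \left(433 - 100\right) 28 = 333 \cdot 28 = 9324$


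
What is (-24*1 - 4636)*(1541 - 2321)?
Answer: 3634800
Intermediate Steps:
(-24*1 - 4636)*(1541 - 2321) = (-24 - 4636)*(-780) = -4660*(-780) = 3634800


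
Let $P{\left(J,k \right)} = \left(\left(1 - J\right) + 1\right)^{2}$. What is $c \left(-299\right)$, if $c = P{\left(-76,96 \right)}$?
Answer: $-1819116$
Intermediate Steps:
$P{\left(J,k \right)} = \left(2 - J\right)^{2}$
$c = 6084$ ($c = \left(-2 - 76\right)^{2} = \left(-78\right)^{2} = 6084$)
$c \left(-299\right) = 6084 \left(-299\right) = -1819116$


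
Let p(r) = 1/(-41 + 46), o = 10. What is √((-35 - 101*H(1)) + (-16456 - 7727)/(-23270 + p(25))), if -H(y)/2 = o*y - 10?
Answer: 10*I*√510810893/38783 ≈ 5.8276*I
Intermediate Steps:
H(y) = 20 - 20*y (H(y) = -2*(10*y - 10) = -2*(-10 + 10*y) = 20 - 20*y)
p(r) = ⅕ (p(r) = 1/5 = ⅕)
√((-35 - 101*H(1)) + (-16456 - 7727)/(-23270 + p(25))) = √((-35 - 101*(20 - 20*1)) + (-16456 - 7727)/(-23270 + ⅕)) = √((-35 - 101*(20 - 20)) - 24183/(-116349/5)) = √((-35 - 101*0) - 24183*(-5/116349)) = √((-35 + 0) + 40305/38783) = √(-35 + 40305/38783) = √(-1317100/38783) = 10*I*√510810893/38783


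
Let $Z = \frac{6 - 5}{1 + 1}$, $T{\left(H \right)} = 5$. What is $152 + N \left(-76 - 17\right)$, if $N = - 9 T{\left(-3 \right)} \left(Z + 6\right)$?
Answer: $\frac{54709}{2} \approx 27355.0$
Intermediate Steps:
$Z = \frac{1}{2}$ ($Z = 1 \cdot \frac{1}{2} = \frac{1}{2} \approx 0.5$)
$N = - \frac{585}{2}$ ($N = - 9 \cdot 5 \left(\frac{1}{2} + 6\right) = - 9 \cdot 5 \cdot \frac{13}{2} = \left(-9\right) \frac{65}{2} = - \frac{585}{2} \approx -292.5$)
$152 + N \left(-76 - 17\right) = 152 - \frac{585 \left(-76 - 17\right)}{2} = 152 - - \frac{54405}{2} = 152 + \frac{54405}{2} = \frac{54709}{2}$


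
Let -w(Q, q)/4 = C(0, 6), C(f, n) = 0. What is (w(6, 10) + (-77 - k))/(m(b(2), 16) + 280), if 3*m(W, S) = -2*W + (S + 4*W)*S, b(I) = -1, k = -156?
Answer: 237/1034 ≈ 0.22921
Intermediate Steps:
m(W, S) = -2*W/3 + S*(S + 4*W)/3 (m(W, S) = (-2*W + (S + 4*W)*S)/3 = (-2*W + S*(S + 4*W))/3 = -2*W/3 + S*(S + 4*W)/3)
w(Q, q) = 0 (w(Q, q) = -4*0 = 0)
(w(6, 10) + (-77 - k))/(m(b(2), 16) + 280) = (0 + (-77 - 1*(-156)))/((-⅔*(-1) + (⅓)*16² + (4/3)*16*(-1)) + 280) = (0 + (-77 + 156))/((⅔ + (⅓)*256 - 64/3) + 280) = (0 + 79)/((⅔ + 256/3 - 64/3) + 280) = 79/(194/3 + 280) = 79/(1034/3) = 79*(3/1034) = 237/1034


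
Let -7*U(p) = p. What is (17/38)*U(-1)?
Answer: 17/266 ≈ 0.063910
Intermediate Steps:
U(p) = -p/7
(17/38)*U(-1) = (17/38)*(-⅐*(-1)) = ((1/38)*17)*(⅐) = (17/38)*(⅐) = 17/266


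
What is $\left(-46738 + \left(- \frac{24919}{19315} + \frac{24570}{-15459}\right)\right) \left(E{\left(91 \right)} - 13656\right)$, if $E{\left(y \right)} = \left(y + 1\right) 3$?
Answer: $\frac{12449096806258092}{19906039} \approx 6.2539 \cdot 10^{8}$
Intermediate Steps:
$E{\left(y \right)} = 3 + 3 y$ ($E{\left(y \right)} = \left(1 + y\right) 3 = 3 + 3 y$)
$\left(-46738 + \left(- \frac{24919}{19315} + \frac{24570}{-15459}\right)\right) \left(E{\left(91 \right)} - 13656\right) = \left(-46738 + \left(- \frac{24919}{19315} + \frac{24570}{-15459}\right)\right) \left(\left(3 + 3 \cdot 91\right) - 13656\right) = \left(-46738 + \left(\left(-24919\right) \frac{1}{19315} + 24570 \left(- \frac{1}{15459}\right)\right)\right) \left(\left(3 + 273\right) - 13656\right) = \left(-46738 - \frac{286597457}{99530195}\right) \left(276 - 13656\right) = \left(-46738 - \frac{286597457}{99530195}\right) \left(-13380\right) = \left(- \frac{4652128851367}{99530195}\right) \left(-13380\right) = \frac{12449096806258092}{19906039}$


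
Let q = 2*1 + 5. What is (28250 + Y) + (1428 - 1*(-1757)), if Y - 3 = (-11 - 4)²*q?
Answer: 33013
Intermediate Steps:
q = 7 (q = 2 + 5 = 7)
Y = 1578 (Y = 3 + (-11 - 4)²*7 = 3 + (-15)²*7 = 3 + 225*7 = 3 + 1575 = 1578)
(28250 + Y) + (1428 - 1*(-1757)) = (28250 + 1578) + (1428 - 1*(-1757)) = 29828 + (1428 + 1757) = 29828 + 3185 = 33013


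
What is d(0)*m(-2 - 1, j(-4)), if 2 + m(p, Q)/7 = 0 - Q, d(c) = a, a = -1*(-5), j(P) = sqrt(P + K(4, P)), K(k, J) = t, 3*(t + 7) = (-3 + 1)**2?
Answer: -70 - 35*I*sqrt(87)/3 ≈ -70.0 - 108.82*I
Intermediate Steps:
t = -17/3 (t = -7 + (-3 + 1)**2/3 = -7 + (1/3)*(-2)**2 = -7 + (1/3)*4 = -7 + 4/3 = -17/3 ≈ -5.6667)
K(k, J) = -17/3
j(P) = sqrt(-17/3 + P) (j(P) = sqrt(P - 17/3) = sqrt(-17/3 + P))
a = 5
d(c) = 5
m(p, Q) = -14 - 7*Q (m(p, Q) = -14 + 7*(0 - Q) = -14 + 7*(-Q) = -14 - 7*Q)
d(0)*m(-2 - 1, j(-4)) = 5*(-14 - 7*sqrt(-51 + 9*(-4))/3) = 5*(-14 - 7*sqrt(-51 - 36)/3) = 5*(-14 - 7*sqrt(-87)/3) = 5*(-14 - 7*I*sqrt(87)/3) = -70 - 35*I*sqrt(87)/3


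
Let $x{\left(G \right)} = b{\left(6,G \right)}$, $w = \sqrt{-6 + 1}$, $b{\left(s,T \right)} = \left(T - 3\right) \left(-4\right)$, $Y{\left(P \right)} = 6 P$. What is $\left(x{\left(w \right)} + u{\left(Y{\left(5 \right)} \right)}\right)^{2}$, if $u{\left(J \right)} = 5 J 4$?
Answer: $374464 - 4896 i \sqrt{5} \approx 3.7446 \cdot 10^{5} - 10948.0 i$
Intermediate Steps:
$u{\left(J \right)} = 20 J$
$b{\left(s,T \right)} = 12 - 4 T$ ($b{\left(s,T \right)} = \left(-3 + T\right) \left(-4\right) = 12 - 4 T$)
$w = i \sqrt{5}$ ($w = \sqrt{-5} = i \sqrt{5} \approx 2.2361 i$)
$x{\left(G \right)} = 12 - 4 G$
$\left(x{\left(w \right)} + u{\left(Y{\left(5 \right)} \right)}\right)^{2} = \left(\left(12 - 4 i \sqrt{5}\right) + 20 \cdot 6 \cdot 5\right)^{2} = \left(\left(12 - 4 i \sqrt{5}\right) + 20 \cdot 30\right)^{2} = \left(\left(12 - 4 i \sqrt{5}\right) + 600\right)^{2} = \left(612 - 4 i \sqrt{5}\right)^{2}$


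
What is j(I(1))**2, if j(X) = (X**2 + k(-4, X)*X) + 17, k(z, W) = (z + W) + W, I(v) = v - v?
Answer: 289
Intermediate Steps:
I(v) = 0
k(z, W) = z + 2*W (k(z, W) = (W + z) + W = z + 2*W)
j(X) = 17 + X**2 + X*(-4 + 2*X) (j(X) = (X**2 + (-4 + 2*X)*X) + 17 = (X**2 + X*(-4 + 2*X)) + 17 = 17 + X**2 + X*(-4 + 2*X))
j(I(1))**2 = (17 - 4*0 + 3*0**2)**2 = (17 + 0 + 3*0)**2 = (17 + 0 + 0)**2 = 17**2 = 289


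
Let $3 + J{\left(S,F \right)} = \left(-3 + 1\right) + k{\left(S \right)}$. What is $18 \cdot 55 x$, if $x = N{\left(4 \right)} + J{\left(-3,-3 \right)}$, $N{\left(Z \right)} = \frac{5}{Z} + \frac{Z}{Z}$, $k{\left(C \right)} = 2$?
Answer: $- \frac{1485}{2} \approx -742.5$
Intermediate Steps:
$N{\left(Z \right)} = 1 + \frac{5}{Z}$ ($N{\left(Z \right)} = \frac{5}{Z} + 1 = 1 + \frac{5}{Z}$)
$J{\left(S,F \right)} = -3$ ($J{\left(S,F \right)} = -3 + \left(\left(-3 + 1\right) + 2\right) = -3 + \left(-2 + 2\right) = -3 + 0 = -3$)
$x = - \frac{3}{4}$ ($x = \frac{5 + 4}{4} - 3 = \frac{1}{4} \cdot 9 - 3 = \frac{9}{4} - 3 = - \frac{3}{4} \approx -0.75$)
$18 \cdot 55 x = 18 \cdot 55 \left(- \frac{3}{4}\right) = 990 \left(- \frac{3}{4}\right) = - \frac{1485}{2}$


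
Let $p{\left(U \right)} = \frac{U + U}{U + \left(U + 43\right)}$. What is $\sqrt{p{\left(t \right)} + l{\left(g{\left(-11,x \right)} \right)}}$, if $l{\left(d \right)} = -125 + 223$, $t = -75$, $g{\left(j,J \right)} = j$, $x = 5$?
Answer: $\frac{2 \sqrt{284513}}{107} \approx 9.97$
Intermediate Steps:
$l{\left(d \right)} = 98$
$p{\left(U \right)} = \frac{2 U}{43 + 2 U}$ ($p{\left(U \right)} = \frac{2 U}{U + \left(43 + U\right)} = \frac{2 U}{43 + 2 U}$)
$\sqrt{p{\left(t \right)} + l{\left(g{\left(-11,x \right)} \right)}} = \sqrt{2 \left(-75\right) \frac{1}{43 + 2 \left(-75\right)} + 98} = \sqrt{2 \left(-75\right) \frac{1}{43 - 150} + 98} = \sqrt{2 \left(-75\right) \frac{1}{-107} + 98} = \sqrt{2 \left(-75\right) \left(- \frac{1}{107}\right) + 98} = \sqrt{\frac{150}{107} + 98} = \sqrt{\frac{10636}{107}} = \frac{2 \sqrt{284513}}{107}$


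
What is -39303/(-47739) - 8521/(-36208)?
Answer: 609955681/576177904 ≈ 1.0586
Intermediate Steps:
-39303/(-47739) - 8521/(-36208) = -39303*(-1/47739) - 8521*(-1/36208) = 13101/15913 + 8521/36208 = 609955681/576177904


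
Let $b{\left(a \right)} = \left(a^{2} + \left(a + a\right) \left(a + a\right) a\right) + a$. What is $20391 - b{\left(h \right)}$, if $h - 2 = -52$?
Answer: $517941$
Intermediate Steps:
$h = -50$ ($h = 2 - 52 = -50$)
$b{\left(a \right)} = a + a^{2} + 4 a^{3}$ ($b{\left(a \right)} = \left(a^{2} + 2 a 2 a a\right) + a = \left(a^{2} + 4 a^{2} a\right) + a = \left(a^{2} + 4 a^{3}\right) + a = a + a^{2} + 4 a^{3}$)
$20391 - b{\left(h \right)} = 20391 - - 50 \left(1 - 50 + 4 \left(-50\right)^{2}\right) = 20391 - - 50 \left(1 - 50 + 4 \cdot 2500\right) = 20391 - - 50 \left(1 - 50 + 10000\right) = 20391 - \left(-50\right) 9951 = 20391 - -497550 = 20391 + 497550 = 517941$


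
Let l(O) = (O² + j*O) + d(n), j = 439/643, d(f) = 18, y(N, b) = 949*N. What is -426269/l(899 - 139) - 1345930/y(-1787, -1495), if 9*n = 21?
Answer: 35517999333499/630423527088082 ≈ 0.056340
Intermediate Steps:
n = 7/3 (n = (⅑)*21 = 7/3 ≈ 2.3333)
j = 439/643 (j = 439*(1/643) = 439/643 ≈ 0.68274)
l(O) = 18 + O² + 439*O/643 (l(O) = (O² + 439*O/643) + 18 = 18 + O² + 439*O/643)
-426269/l(899 - 139) - 1345930/y(-1787, -1495) = -426269/(18 + (899 - 139)² + 439*(899 - 139)/643) - 1345930/(949*(-1787)) = -426269/(18 + 760² + (439/643)*760) - 1345930/(-1695863) = -426269/(18 + 577600 + 333640/643) - 1345930*(-1/1695863) = -426269/371742014/643 + 1345930/1695863 = -426269*643/371742014 + 1345930/1695863 = -274090967/371742014 + 1345930/1695863 = 35517999333499/630423527088082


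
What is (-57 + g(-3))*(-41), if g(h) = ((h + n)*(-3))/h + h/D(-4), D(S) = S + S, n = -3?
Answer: 20541/8 ≈ 2567.6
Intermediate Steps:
D(S) = 2*S
g(h) = -h/8 + (9 - 3*h)/h (g(h) = ((h - 3)*(-3))/h + h/((2*(-4))) = ((-3 + h)*(-3))/h + h/(-8) = (9 - 3*h)/h + h*(-1/8) = (9 - 3*h)/h - h/8 = -h/8 + (9 - 3*h)/h)
(-57 + g(-3))*(-41) = (-57 + (-3 + 9/(-3) - 1/8*(-3)))*(-41) = (-57 + (-3 + 9*(-1/3) + 3/8))*(-41) = (-57 + (-3 - 3 + 3/8))*(-41) = (-57 - 45/8)*(-41) = -501/8*(-41) = 20541/8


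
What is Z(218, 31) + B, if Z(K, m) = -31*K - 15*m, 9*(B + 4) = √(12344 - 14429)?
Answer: -7227 + I*√2085/9 ≈ -7227.0 + 5.0735*I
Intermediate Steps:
B = -4 + I*√2085/9 (B = -4 + √(12344 - 14429)/9 = -4 + √(-2085)/9 = -4 + (I*√2085)/9 = -4 + I*√2085/9 ≈ -4.0 + 5.0735*I)
Z(218, 31) + B = (-31*218 - 15*31) + (-4 + I*√2085/9) = (-6758 - 465) + (-4 + I*√2085/9) = -7223 + (-4 + I*√2085/9) = -7227 + I*√2085/9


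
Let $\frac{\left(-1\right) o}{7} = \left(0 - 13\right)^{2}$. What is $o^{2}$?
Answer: $1399489$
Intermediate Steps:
$o = -1183$ ($o = - 7 \left(0 - 13\right)^{2} = - 7 \left(-13\right)^{2} = \left(-7\right) 169 = -1183$)
$o^{2} = \left(-1183\right)^{2} = 1399489$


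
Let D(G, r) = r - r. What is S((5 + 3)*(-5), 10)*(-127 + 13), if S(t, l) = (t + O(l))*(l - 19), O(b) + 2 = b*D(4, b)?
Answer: -43092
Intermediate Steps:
D(G, r) = 0
O(b) = -2 (O(b) = -2 + b*0 = -2 + 0 = -2)
S(t, l) = (-19 + l)*(-2 + t) (S(t, l) = (t - 2)*(l - 19) = (-2 + t)*(-19 + l) = (-19 + l)*(-2 + t))
S((5 + 3)*(-5), 10)*(-127 + 13) = (38 - 19*(5 + 3)*(-5) - 2*10 + 10*((5 + 3)*(-5)))*(-127 + 13) = (38 - 152*(-5) - 20 + 10*(8*(-5)))*(-114) = (38 - 19*(-40) - 20 + 10*(-40))*(-114) = (38 + 760 - 20 - 400)*(-114) = 378*(-114) = -43092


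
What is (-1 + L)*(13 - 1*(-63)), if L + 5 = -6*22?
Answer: -10488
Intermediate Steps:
L = -137 (L = -5 - 6*22 = -5 - 132 = -137)
(-1 + L)*(13 - 1*(-63)) = (-1 - 137)*(13 - 1*(-63)) = -138*(13 + 63) = -138*76 = -10488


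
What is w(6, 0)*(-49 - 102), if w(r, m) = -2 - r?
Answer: 1208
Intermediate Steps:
w(6, 0)*(-49 - 102) = (-2 - 1*6)*(-49 - 102) = (-2 - 6)*(-151) = -8*(-151) = 1208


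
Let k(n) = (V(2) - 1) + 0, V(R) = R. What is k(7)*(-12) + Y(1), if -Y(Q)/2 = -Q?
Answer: -10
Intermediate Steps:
k(n) = 1 (k(n) = (2 - 1) + 0 = 1 + 0 = 1)
Y(Q) = 2*Q (Y(Q) = -(-2)*Q = 2*Q)
k(7)*(-12) + Y(1) = 1*(-12) + 2*1 = -12 + 2 = -10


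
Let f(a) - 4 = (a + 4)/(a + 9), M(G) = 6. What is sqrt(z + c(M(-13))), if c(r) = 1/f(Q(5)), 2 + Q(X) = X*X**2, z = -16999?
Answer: I*sqrt(7292909515)/655 ≈ 130.38*I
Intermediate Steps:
Q(X) = -2 + X**3 (Q(X) = -2 + X*X**2 = -2 + X**3)
f(a) = 4 + (4 + a)/(9 + a) (f(a) = 4 + (a + 4)/(a + 9) = 4 + (4 + a)/(9 + a))
c(r) = 132/655 (c(r) = 1/(5*(8 + (-2 + 5**3))/(9 + (-2 + 5**3))) = 1/(5*(8 + (-2 + 125))/(9 + (-2 + 125))) = 1/(5*(8 + 123)/(9 + 123)) = 1/(5*131/132) = 1/(5*(1/132)*131) = 1/(655/132) = 132/655)
sqrt(z + c(M(-13))) = sqrt(-16999 + 132/655) = sqrt(-11134213/655) = I*sqrt(7292909515)/655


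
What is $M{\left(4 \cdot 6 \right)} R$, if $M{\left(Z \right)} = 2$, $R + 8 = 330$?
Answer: $644$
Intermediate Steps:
$R = 322$ ($R = -8 + 330 = 322$)
$M{\left(4 \cdot 6 \right)} R = 2 \cdot 322 = 644$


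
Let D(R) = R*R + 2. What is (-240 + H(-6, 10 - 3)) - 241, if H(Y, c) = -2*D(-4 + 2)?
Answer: -493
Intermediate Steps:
D(R) = 2 + R² (D(R) = R² + 2 = 2 + R²)
H(Y, c) = -12 (H(Y, c) = -2*(2 + (-4 + 2)²) = -2*(2 + (-2)²) = -2*(2 + 4) = -2*6 = -12)
(-240 + H(-6, 10 - 3)) - 241 = (-240 - 12) - 241 = -252 - 241 = -493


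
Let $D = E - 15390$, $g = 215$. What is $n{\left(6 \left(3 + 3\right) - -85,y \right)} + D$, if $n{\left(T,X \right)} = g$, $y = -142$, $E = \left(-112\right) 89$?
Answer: $-25143$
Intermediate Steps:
$E = -9968$
$n{\left(T,X \right)} = 215$
$D = -25358$ ($D = -9968 - 15390 = -25358$)
$n{\left(6 \left(3 + 3\right) - -85,y \right)} + D = 215 - 25358 = -25143$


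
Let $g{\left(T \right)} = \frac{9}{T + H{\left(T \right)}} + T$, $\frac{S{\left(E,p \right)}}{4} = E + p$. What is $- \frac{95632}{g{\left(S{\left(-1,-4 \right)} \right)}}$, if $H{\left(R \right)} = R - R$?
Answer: $\frac{1912640}{409} \approx 4676.4$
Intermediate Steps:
$H{\left(R \right)} = 0$
$S{\left(E,p \right)} = 4 E + 4 p$ ($S{\left(E,p \right)} = 4 \left(E + p\right) = 4 E + 4 p$)
$g{\left(T \right)} = T + \frac{9}{T}$ ($g{\left(T \right)} = \frac{9}{T + 0} + T = \frac{9}{T} + T = T + \frac{9}{T}$)
$- \frac{95632}{g{\left(S{\left(-1,-4 \right)} \right)}} = - \frac{95632}{\left(4 \left(-1\right) + 4 \left(-4\right)\right) + \frac{9}{4 \left(-1\right) + 4 \left(-4\right)}} = - \frac{95632}{\left(-4 - 16\right) + \frac{9}{-4 - 16}} = - \frac{95632}{-20 + \frac{9}{-20}} = - \frac{95632}{-20 + 9 \left(- \frac{1}{20}\right)} = - \frac{95632}{-20 - \frac{9}{20}} = - \frac{95632}{- \frac{409}{20}} = \left(-95632\right) \left(- \frac{20}{409}\right) = \frac{1912640}{409}$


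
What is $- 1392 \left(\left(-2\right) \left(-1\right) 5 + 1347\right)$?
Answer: $-1888944$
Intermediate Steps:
$- 1392 \left(\left(-2\right) \left(-1\right) 5 + 1347\right) = - 1392 \left(2 \cdot 5 + 1347\right) = - 1392 \left(10 + 1347\right) = \left(-1392\right) 1357 = -1888944$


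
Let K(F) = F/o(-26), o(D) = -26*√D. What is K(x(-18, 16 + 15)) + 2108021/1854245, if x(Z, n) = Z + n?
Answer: 2108021/1854245 + I*√26/52 ≈ 1.1369 + 0.098058*I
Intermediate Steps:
K(F) = I*F*√26/676 (K(F) = F/((-26*I*√26)) = F*(I*√26/676) = I*F*√26/676)
K(x(-18, 16 + 15)) + 2108021/1854245 = I*(-18 + (16 + 15))*√26/676 + 2108021/1854245 = I*(-18 + 31)*√26/676 + 2108021*(1/1854245) = (1/676)*I*13*√26 + 2108021/1854245 = I*√26/52 + 2108021/1854245 = 2108021/1854245 + I*√26/52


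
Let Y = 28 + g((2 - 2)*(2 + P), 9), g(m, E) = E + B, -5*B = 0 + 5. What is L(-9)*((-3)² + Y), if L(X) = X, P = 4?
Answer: -405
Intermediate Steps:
B = -1 (B = -(0 + 5)/5 = -⅕*5 = -1)
g(m, E) = -1 + E (g(m, E) = E - 1 = -1 + E)
Y = 36 (Y = 28 + (-1 + 9) = 28 + 8 = 36)
L(-9)*((-3)² + Y) = -9*((-3)² + 36) = -9*(9 + 36) = -9*45 = -405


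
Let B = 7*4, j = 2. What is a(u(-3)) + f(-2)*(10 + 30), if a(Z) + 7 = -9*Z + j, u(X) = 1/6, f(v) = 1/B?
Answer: -71/14 ≈ -5.0714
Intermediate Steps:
B = 28
f(v) = 1/28
u(X) = ⅙
a(Z) = -5 - 9*Z (a(Z) = -7 + (-9*Z + 2) = -7 + (2 - 9*Z) = -5 - 9*Z)
a(u(-3)) + f(-2)*(10 + 30) = (-5 - 9*⅙) + (10 + 30)/28 = (-5 - 3/2) + (1/28)*40 = -13/2 + 10/7 = -71/14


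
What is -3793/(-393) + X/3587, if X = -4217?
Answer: 11948210/1409691 ≈ 8.4758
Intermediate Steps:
-3793/(-393) + X/3587 = -3793/(-393) - 4217/3587 = -3793*(-1/393) - 4217*1/3587 = 3793/393 - 4217/3587 = 11948210/1409691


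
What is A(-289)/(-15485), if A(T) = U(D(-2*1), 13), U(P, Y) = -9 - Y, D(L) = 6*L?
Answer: 22/15485 ≈ 0.0014207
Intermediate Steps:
A(T) = -22 (A(T) = -9 - 1*13 = -9 - 13 = -22)
A(-289)/(-15485) = -22/(-15485) = -22*(-1/15485) = 22/15485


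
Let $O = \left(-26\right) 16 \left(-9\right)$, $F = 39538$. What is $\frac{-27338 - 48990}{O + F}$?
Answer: $- \frac{38164}{21641} \approx -1.7635$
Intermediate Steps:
$O = 3744$ ($O = \left(-416\right) \left(-9\right) = 3744$)
$\frac{-27338 - 48990}{O + F} = \frac{-27338 - 48990}{3744 + 39538} = - \frac{76328}{43282} = \left(-76328\right) \frac{1}{43282} = - \frac{38164}{21641}$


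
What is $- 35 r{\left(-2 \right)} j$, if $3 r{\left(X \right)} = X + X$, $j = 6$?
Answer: $280$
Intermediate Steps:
$r{\left(X \right)} = \frac{2 X}{3}$ ($r{\left(X \right)} = \frac{X + X}{3} = \frac{2 X}{3}$)
$- 35 r{\left(-2 \right)} j = - 35 \cdot \frac{2}{3} \left(-2\right) 6 = \left(-35\right) \left(- \frac{4}{3}\right) 6 = \frac{140}{3} \cdot 6 = 280$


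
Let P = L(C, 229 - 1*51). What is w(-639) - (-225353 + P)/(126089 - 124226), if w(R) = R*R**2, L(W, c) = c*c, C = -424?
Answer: -486088399028/1863 ≈ -2.6092e+8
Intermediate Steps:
L(W, c) = c**2
w(R) = R**3
P = 31684 (P = (229 - 1*51)**2 = (229 - 51)**2 = 178**2 = 31684)
w(-639) - (-225353 + P)/(126089 - 124226) = (-639)**3 - (-225353 + 31684)/(126089 - 124226) = -260917119 - (-193669)/1863 = -260917119 - 1*(-193669/1863) = -260917119 + 193669/1863 = -486088399028/1863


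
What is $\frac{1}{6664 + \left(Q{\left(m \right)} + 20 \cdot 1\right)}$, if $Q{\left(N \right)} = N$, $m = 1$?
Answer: $\frac{1}{6685} \approx 0.00014959$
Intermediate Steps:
$\frac{1}{6664 + \left(Q{\left(m \right)} + 20 \cdot 1\right)} = \frac{1}{6664 + \left(1 + 20 \cdot 1\right)} = \frac{1}{6664 + \left(1 + 20\right)} = \frac{1}{6664 + 21} = \frac{1}{6685}$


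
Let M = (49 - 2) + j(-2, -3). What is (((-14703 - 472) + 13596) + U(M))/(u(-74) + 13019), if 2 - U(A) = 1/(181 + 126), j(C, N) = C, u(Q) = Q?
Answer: -32276/264941 ≈ -0.12182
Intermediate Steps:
M = 45 (M = (49 - 2) - 2 = 47 - 2 = 45)
U(A) = 613/307 (U(A) = 2 - 1/(181 + 126) = 2 - 1/307 = 613/307)
(((-14703 - 472) + 13596) + U(M))/(u(-74) + 13019) = (((-14703 - 472) + 13596) + 613/307)/(-74 + 13019) = ((-15175 + 13596) + 613/307)/12945 = (-1579 + 613/307)*(1/12945) = -484140/307*1/12945 = -32276/264941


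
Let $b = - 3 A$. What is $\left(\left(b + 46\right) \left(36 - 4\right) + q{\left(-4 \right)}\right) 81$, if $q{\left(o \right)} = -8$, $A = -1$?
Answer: $126360$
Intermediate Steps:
$b = 3$ ($b = \left(-3\right) \left(-1\right) = 3$)
$\left(\left(b + 46\right) \left(36 - 4\right) + q{\left(-4 \right)}\right) 81 = \left(\left(3 + 46\right) \left(36 - 4\right) - 8\right) 81 = \left(49 \cdot 32 - 8\right) 81 = \left(1568 - 8\right) 81 = 1560 \cdot 81 = 126360$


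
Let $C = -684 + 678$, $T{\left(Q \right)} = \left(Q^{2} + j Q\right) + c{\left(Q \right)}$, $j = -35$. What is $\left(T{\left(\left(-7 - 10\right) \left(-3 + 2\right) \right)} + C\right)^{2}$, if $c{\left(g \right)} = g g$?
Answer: $529$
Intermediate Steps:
$c{\left(g \right)} = g^{2}$
$T{\left(Q \right)} = - 35 Q + 2 Q^{2}$ ($T{\left(Q \right)} = \left(Q^{2} - 35 Q\right) + Q^{2} = - 35 Q + 2 Q^{2}$)
$C = -6$
$\left(T{\left(\left(-7 - 10\right) \left(-3 + 2\right) \right)} + C\right)^{2} = \left(\left(-7 - 10\right) \left(-3 + 2\right) \left(-35 + 2 \left(-7 - 10\right) \left(-3 + 2\right)\right) - 6\right)^{2} = \left(\left(-17\right) \left(-1\right) \left(-35 + 2 \left(\left(-17\right) \left(-1\right)\right)\right) - 6\right)^{2} = \left(17 \left(-35 + 2 \cdot 17\right) - 6\right)^{2} = \left(17 \left(-35 + 34\right) - 6\right)^{2} = \left(17 \left(-1\right) - 6\right)^{2} = \left(-17 - 6\right)^{2} = \left(-23\right)^{2} = 529$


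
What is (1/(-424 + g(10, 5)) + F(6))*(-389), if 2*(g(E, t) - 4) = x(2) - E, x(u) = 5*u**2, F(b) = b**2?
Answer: -5811271/415 ≈ -14003.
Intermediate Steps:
g(E, t) = 14 - E/2 (g(E, t) = 4 + (5*2**2 - E)/2 = 4 + (5*4 - E)/2 = 4 + (20 - E)/2 = 4 + (10 - E/2) = 14 - E/2)
(1/(-424 + g(10, 5)) + F(6))*(-389) = (1/(-424 + (14 - 1/2*10)) + 6**2)*(-389) = (1/(-424 + (14 - 5)) + 36)*(-389) = (1/(-424 + 9) + 36)*(-389) = (1/(-415) + 36)*(-389) = (-1/415 + 36)*(-389) = (14939/415)*(-389) = -5811271/415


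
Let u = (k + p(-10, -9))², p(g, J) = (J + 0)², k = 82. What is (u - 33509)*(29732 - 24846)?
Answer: -33908840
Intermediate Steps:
p(g, J) = J²
u = 26569 (u = (82 + (-9)²)² = (82 + 81)² = 163² = 26569)
(u - 33509)*(29732 - 24846) = (26569 - 33509)*(29732 - 24846) = -6940*4886 = -33908840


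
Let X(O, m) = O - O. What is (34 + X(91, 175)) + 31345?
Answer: 31379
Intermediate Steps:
X(O, m) = 0
(34 + X(91, 175)) + 31345 = (34 + 0) + 31345 = 34 + 31345 = 31379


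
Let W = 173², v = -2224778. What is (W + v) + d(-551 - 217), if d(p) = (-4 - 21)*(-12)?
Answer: -2194549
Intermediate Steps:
W = 29929
d(p) = 300 (d(p) = -25*(-12) = 300)
(W + v) + d(-551 - 217) = (29929 - 2224778) + 300 = -2194849 + 300 = -2194549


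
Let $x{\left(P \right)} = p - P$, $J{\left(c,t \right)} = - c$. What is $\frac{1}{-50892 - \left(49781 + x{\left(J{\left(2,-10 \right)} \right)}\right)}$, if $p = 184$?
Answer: $- \frac{1}{100859} \approx -9.9148 \cdot 10^{-6}$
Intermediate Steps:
$x{\left(P \right)} = 184 - P$
$\frac{1}{-50892 - \left(49781 + x{\left(J{\left(2,-10 \right)} \right)}\right)} = \frac{1}{-50892 - \left(49965 - \left(-1\right) 2\right)} = \frac{1}{-50892 - \left(49965 + 2\right)} = \frac{1}{-50892 - 49967} = \frac{1}{-100859} = - \frac{1}{100859}$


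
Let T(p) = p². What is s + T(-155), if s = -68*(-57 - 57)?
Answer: 31777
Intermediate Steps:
s = 7752 (s = -68*(-114) = 7752)
s + T(-155) = 7752 + (-155)² = 7752 + 24025 = 31777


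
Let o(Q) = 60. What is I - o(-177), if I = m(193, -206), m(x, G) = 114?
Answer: 54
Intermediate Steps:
I = 114
I - o(-177) = 114 - 1*60 = 114 - 60 = 54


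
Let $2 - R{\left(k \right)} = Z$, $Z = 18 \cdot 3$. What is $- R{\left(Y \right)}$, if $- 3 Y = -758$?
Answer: $52$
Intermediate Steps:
$Z = 54$
$Y = \frac{758}{3}$ ($Y = \left(- \frac{1}{3}\right) \left(-758\right) = \frac{758}{3} \approx 252.67$)
$R{\left(k \right)} = -52$ ($R{\left(k \right)} = 2 - 54 = -52$)
$- R{\left(Y \right)} = \left(-1\right) \left(-52\right) = 52$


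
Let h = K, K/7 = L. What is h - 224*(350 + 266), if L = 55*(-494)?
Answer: -328174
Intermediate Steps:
L = -27170
K = -190190 (K = 7*(-27170) = -190190)
h = -190190
h - 224*(350 + 266) = -190190 - 224*(350 + 266) = -190190 - 224*616 = -190190 - 137984 = -328174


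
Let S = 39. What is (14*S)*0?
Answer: 0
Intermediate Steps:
(14*S)*0 = (14*39)*0 = 546*0 = 0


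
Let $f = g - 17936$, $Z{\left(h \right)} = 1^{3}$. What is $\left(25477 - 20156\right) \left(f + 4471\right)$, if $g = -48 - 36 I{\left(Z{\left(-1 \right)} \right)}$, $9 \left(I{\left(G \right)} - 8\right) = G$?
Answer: $-73456405$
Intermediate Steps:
$Z{\left(h \right)} = 1$
$I{\left(G \right)} = 8 + \frac{G}{9}$
$g = -340$ ($g = -48 - 36 \left(8 + \frac{1}{9} \cdot 1\right) = -48 - 36 \left(8 + \frac{1}{9}\right) = -48 - 292 = -340$)
$f = -18276$ ($f = -340 - 17936 = -18276$)
$\left(25477 - 20156\right) \left(f + 4471\right) = \left(25477 - 20156\right) \left(-18276 + 4471\right) = 5321 \left(-13805\right) = -73456405$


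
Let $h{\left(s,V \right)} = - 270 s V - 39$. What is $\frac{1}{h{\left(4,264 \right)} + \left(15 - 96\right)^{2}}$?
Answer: $- \frac{1}{278598} \approx -3.5894 \cdot 10^{-6}$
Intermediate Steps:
$h{\left(s,V \right)} = -39 - 270 V s$ ($h{\left(s,V \right)} = - 270 V s - 39 = -39 - 270 V s$)
$\frac{1}{h{\left(4,264 \right)} + \left(15 - 96\right)^{2}} = \frac{1}{\left(-39 - 71280 \cdot 4\right) + \left(15 - 96\right)^{2}} = \frac{1}{\left(-39 - 285120\right) + \left(-81\right)^{2}} = \frac{1}{-285159 + 6561} = \frac{1}{-278598} = - \frac{1}{278598}$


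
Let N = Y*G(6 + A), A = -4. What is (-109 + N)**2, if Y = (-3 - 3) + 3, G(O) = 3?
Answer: 13924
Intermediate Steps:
Y = -3 (Y = -6 + 3 = -3)
N = -9 (N = -3*3 = -9)
(-109 + N)**2 = (-109 - 9)**2 = (-118)**2 = 13924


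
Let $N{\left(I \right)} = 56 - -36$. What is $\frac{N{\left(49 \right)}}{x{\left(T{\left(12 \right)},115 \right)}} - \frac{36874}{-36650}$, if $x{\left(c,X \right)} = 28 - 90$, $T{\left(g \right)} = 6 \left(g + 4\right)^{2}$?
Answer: $- \frac{271403}{568075} \approx -0.47776$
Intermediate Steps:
$N{\left(I \right)} = 92$ ($N{\left(I \right)} = 56 + 36 = 92$)
$T{\left(g \right)} = 6 \left(4 + g\right)^{2}$
$x{\left(c,X \right)} = -62$ ($x{\left(c,X \right)} = 28 - 90 = -62$)
$\frac{N{\left(49 \right)}}{x{\left(T{\left(12 \right)},115 \right)}} - \frac{36874}{-36650} = \frac{92}{-62} - \frac{36874}{-36650} = 92 \left(- \frac{1}{62}\right) - - \frac{18437}{18325} = - \frac{46}{31} + \frac{18437}{18325} = - \frac{271403}{568075}$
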